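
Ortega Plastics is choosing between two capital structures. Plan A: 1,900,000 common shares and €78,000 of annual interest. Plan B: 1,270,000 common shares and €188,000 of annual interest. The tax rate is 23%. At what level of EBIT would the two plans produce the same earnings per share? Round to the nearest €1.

At indifference, (EBIT − 78,000)(1 − t)/1,900,000 = (EBIT − 188,000)(1 − t)/1,270,000.
Cancelling (1 − t) and cross-multiplying: 1,270,000·(EBIT − 78,000) = 1,900,000·(EBIT − 188,000).
EBIT × (1,900,000 − 1,270,000) = 188,000 × 1,900,000 − 78,000 × 1,270,000 = 258,140,000,000, so EBIT = 258,140,000,000 ÷ 630,000 = 409,746.03.

€409,746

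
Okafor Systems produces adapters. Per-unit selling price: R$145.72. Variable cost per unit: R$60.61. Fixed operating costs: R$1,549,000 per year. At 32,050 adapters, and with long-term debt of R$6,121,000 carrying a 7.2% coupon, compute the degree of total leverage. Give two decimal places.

3.70

At 32,050 units, contribution = 32,050 × R$85.11 = R$2,727,775.50.
Operating income = contribution − fixed costs = R$2,727,775.50 − R$1,549,000 = R$1,178,775.50. Interest = R$440,712.00, so EBIT − I = R$738,063.50.
Degree of total leverage = total CM / (EBIT − interest) = R$2,727,775.50 / R$738,063.50 = 3.6959.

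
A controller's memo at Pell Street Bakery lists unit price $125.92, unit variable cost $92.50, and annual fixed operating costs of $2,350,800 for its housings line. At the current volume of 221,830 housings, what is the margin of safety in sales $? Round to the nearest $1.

Each unit contributes $125.92 − $92.50 = $33.42. Break-even units = $2,350,800 ÷ $33.42 = 70,341.11; break-even revenue = 70,341.11 × $125.92 = $8,857,352.96.
Current sales = 221,830 × $125.92 = $27,932,833.60.
Margin of safety = $27,932,833.60 − $8,857,352.96 = $19,075,481.

$19,075,481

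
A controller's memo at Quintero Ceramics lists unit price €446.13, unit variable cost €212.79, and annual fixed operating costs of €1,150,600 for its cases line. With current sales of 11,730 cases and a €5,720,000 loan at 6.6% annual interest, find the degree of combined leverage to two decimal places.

Total contribution margin = 11,730 × €233.34 = €2,737,078.20.
EBIT = €2,737,078.20 − €1,150,600 = €1,586,478.20. Interest = €377,520.00.
DOL = €2,737,078.20 ÷ €1,586,478.20 = 1.7253; DFL = €1,586,478.20 ÷ €1,208,958.20 = 1.3123.
DCL = DOL × DFL = 1.7253 × 1.3123 = 2.2641.

2.26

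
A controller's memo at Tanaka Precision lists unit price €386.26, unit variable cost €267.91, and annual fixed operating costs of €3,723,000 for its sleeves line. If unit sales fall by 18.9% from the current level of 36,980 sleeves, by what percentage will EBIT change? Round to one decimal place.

Contribution at this volume is 36,980 × €118.35 = €4,376,583.00.
Subtracting fixed costs: EBIT = €4,376,583.00 − €3,723,000 = €653,583.00.
DOL = contribution ÷ EBIT = €4,376,583.00 ÷ €653,583.00 = 6.6963.
%ΔEBIT = DOL × %ΔSales = 6.6963 × -18.9% = -126.6%.

-126.6%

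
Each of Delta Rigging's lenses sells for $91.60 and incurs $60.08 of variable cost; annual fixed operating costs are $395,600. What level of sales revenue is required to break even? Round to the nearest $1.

$1,149,650

CM per unit = $91.60 − $60.08 = $31.52; CM ratio = $31.52 / $91.60 = 0.3441.
Break-even sales = FC ÷ CM ratio = $395,600 × $91.60 / $31.52 = $1,149,650.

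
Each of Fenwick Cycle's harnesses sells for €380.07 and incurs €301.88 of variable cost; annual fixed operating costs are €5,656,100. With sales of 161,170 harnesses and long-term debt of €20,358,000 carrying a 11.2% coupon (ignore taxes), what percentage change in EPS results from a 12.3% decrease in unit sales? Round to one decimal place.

-33.2%

At 161,170 units, contribution = 161,170 × €78.19 = €12,601,882.30.
Subtracting fixed costs: EBIT = €12,601,882.30 − €5,656,100 = €6,945,782.30.
Interest = €2,280,096.00, so EBIT − I = €4,665,686.30.
DCL = total CM / (EBIT − I) = €12,601,882.30 / €4,665,686.30 = 2.7010.
EPS therefore changes by 2.7010 × (-12.3%) = -33.2%.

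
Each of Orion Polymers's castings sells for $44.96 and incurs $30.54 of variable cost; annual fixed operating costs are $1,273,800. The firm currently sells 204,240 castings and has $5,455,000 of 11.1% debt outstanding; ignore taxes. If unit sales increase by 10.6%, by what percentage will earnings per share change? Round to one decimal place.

+29.3%

Total contribution margin = 204,240 × $14.42 = $2,945,140.80.
EBIT = $2,945,140.80 − $1,273,800 = $1,671,340.80.
After interest of $605,505.00, pre-tax earnings = $1,065,835.80.
Degree of combined leverage = contribution ÷ (EBIT − I) = $2,945,140.80 ÷ $1,065,835.80 = 2.7632.
%ΔEPS = DCL × %ΔSales = 2.7632 × +10.6% = +29.3%.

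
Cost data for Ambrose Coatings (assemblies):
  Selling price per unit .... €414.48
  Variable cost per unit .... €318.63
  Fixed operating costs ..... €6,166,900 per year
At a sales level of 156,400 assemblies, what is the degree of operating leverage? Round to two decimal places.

1.70

Total contribution margin = 156,400 × €95.85 = €14,990,940.00.
Operating income = contribution − fixed costs = €14,990,940.00 − €6,166,900 = €8,824,040.00.
So DOL = total CM / EBIT = €14,990,940.00 / €8,824,040.00 = 1.6989.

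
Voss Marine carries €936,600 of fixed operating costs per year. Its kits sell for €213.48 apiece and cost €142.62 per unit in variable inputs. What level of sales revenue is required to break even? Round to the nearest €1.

€2,821,696

CM per unit = €213.48 − €142.62 = €70.86; CM ratio = €70.86 / €213.48 = 0.3319.
Break-even revenue = fixed costs × price ÷ CM = €936,600 × €213.48 ÷ €70.86 = €2,821,696.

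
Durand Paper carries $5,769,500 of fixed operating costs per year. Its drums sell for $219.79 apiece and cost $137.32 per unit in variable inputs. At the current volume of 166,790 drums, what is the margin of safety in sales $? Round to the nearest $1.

Contribution margin per unit = $219.79 − $137.32 = $82.47. Break-even units = $5,769,500 ÷ $82.47 = 69,958.77; break-even revenue = 69,958.77 × $219.79 = $15,376,238.69.
Current sales = 166,790 × $219.79 = $36,658,774.10.
Margin of safety = $36,658,774.10 − $15,376,238.69 = $21,282,535.

$21,282,535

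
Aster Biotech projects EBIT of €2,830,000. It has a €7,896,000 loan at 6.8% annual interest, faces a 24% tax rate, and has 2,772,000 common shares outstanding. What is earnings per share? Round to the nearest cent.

Interest = €536,928.00, so EBT = €2,830,000 − €536,928.00 = €2,293,072.00.
Net income = €2,293,072.00 × (1 − 0.24) = €1,742,734.72.
EPS = €1,742,734.72 ÷ 2,772,000 = €0.63.

€0.63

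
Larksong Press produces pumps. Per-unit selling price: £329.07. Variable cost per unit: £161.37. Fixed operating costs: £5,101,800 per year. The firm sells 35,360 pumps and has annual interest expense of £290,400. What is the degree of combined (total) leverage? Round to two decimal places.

11.03

Total contribution margin = 35,360 × £167.70 = £5,929,872.00.
Operating income = contribution − fixed costs = £5,929,872.00 − £5,101,800 = £828,072.00. Interest = £290,400.00.
DOL = £5,929,872.00 ÷ £828,072.00 = 7.1611; DFL = £828,072.00 ÷ £537,672.00 = 1.5401.
DCL = DOL × DFL = 7.1611 × 1.5401 = 11.0288.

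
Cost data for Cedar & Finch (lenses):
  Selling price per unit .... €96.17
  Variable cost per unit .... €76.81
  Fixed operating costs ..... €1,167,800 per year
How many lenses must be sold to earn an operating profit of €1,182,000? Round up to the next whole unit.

121,374 lenses

Unit CM = price − variable cost = €96.17 − €76.81 = €19.36.
Required volume = (fixed costs + target profit) ÷ CM = (€1,167,800 + €1,182,000) ÷ €19.36 = 121,373.97, so 121,374 lenses.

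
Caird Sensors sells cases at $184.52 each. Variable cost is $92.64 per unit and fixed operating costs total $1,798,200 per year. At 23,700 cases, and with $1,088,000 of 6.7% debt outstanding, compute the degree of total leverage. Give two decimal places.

Total contribution margin = 23,700 × $91.88 = $2,177,556.00.
Subtracting fixed costs: EBIT = $2,177,556.00 − $1,798,200 = $379,356.00. Interest = $72,896.00.
DOL = $2,177,556.00 ÷ $379,356.00 = 5.7401; DFL = $379,356.00 ÷ $306,460.00 = 1.2379.
DCL = DOL × DFL = 5.7401 × 1.2379 = 7.1057.

7.11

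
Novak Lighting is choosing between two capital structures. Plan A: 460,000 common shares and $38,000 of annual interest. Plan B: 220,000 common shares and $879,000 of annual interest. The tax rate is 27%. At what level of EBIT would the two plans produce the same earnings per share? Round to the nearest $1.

$1,649,917

Set EPS_A = EPS_B: (EBIT − $38,000)(1 − 0.27) ÷ 460,000 = (EBIT − $879,000)(1 − 0.27) ÷ 220,000.
The (1 − t) factor cancels: (EBIT − 38,000) × 220,000 = (EBIT − 879,000) × 460,000.
EBIT × (460,000 − 220,000) = 879,000 × 460,000 − 38,000 × 220,000 = 395,980,000,000, so EBIT = 395,980,000,000 ÷ 240,000 = 1,649,916.67.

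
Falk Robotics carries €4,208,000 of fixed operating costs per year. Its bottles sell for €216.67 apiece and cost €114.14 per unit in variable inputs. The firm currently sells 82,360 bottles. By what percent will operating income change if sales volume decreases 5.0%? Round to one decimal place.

-10.0%

Total contribution margin = 82,360 × €102.53 = €8,444,370.80.
EBIT = €8,444,370.80 − €4,208,000 = €4,236,370.80.
So DOL = total CM / EBIT = €8,444,370.80 / €4,236,370.80 = 1.9933.
%ΔEBIT = DOL × %ΔSales = 1.9933 × -5.0% = -10.0%.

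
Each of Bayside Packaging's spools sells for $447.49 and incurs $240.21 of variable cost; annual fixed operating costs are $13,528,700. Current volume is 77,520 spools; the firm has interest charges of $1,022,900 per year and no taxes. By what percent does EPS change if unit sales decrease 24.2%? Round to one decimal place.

-256.4%

Contribution at this volume is 77,520 × $207.28 = $16,068,345.60.
Subtracting fixed costs: EBIT = $16,068,345.60 − $13,528,700 = $2,539,645.60.
Interest = $1,022,900.00, so EBIT − I = $1,516,745.60.
DCL = total CM / (EBIT − I) = $16,068,345.60 / $1,516,745.60 = 10.5940.
EPS therefore changes by 10.5940 × (-24.2%) = -256.4%.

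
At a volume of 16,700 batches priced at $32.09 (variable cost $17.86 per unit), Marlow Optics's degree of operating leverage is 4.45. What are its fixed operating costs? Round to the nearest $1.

$184,239

Total contribution margin = 16,700 × $14.23 = $237,641.00.
Since DOL = CM ÷ EBIT, EBIT = $237,641.00 ÷ 4.45 = $53,402.47.
Fixed costs = CM − EBIT = $237,641.00 − $53,402.47 = $184,239.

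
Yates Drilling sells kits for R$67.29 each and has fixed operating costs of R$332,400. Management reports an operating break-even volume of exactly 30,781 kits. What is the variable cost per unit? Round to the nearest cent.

Contribution per unit must be FC / Q = R$332,400 / 30,781 = R$10.7989.
Variable cost per unit = R$67.29 − R$10.7989 = R$56.49.

R$56.49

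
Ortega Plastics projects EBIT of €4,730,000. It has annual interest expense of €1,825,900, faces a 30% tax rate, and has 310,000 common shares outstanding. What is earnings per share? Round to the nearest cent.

Interest = €1,825,900.00, so EBT = €4,730,000 − €1,825,900.00 = €2,904,100.00.
After tax at 30%: net income = €2,904,100.00 × 0.70 = €2,032,870.00.
EPS = €2,032,870.00 ÷ 310,000 = €6.56.

€6.56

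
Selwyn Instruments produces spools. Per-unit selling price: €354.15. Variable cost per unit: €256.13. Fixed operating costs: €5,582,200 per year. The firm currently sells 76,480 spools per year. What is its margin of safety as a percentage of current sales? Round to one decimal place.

Unit CM = price − variable cost = €354.15 − €256.13 = €98.02. Break-even units = €5,582,200 ÷ €98.02 = 56,949.60; break-even revenue = 56,949.60 × €354.15 = €20,168,701.59.
Actual sales revenue = 76,480 × €354.15 = €27,085,392.00.
Margin of safety = (€27,085,392.00 − €20,168,701.59) ÷ €27,085,392.00 = 25.5%.

25.5%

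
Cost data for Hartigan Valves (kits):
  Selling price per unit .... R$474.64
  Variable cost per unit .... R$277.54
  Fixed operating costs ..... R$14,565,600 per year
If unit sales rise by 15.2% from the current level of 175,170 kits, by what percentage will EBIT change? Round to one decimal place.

+26.3%

Total contribution margin = 175,170 × R$197.10 = R$34,526,007.00.
Subtracting fixed costs: EBIT = R$34,526,007.00 − R$14,565,600 = R$19,960,407.00.
Degree of operating leverage = R$34,526,007.00 / R$19,960,407.00 = 1.7297.
So EBIT moves 1.7297 × (+15.2%) = +26.3%.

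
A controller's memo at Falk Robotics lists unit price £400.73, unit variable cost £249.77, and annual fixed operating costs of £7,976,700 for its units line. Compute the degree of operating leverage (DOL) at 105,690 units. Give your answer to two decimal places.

2.00

Contribution at this volume is 105,690 × £150.96 = £15,954,962.40.
Subtracting fixed costs: EBIT = £15,954,962.40 − £7,976,700 = £7,978,262.40.
DOL = contribution ÷ EBIT = £15,954,962.40 ÷ £7,978,262.40 = 1.9998.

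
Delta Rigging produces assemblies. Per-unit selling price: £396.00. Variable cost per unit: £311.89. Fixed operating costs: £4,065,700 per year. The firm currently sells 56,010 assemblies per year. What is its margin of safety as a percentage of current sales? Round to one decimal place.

Unit CM = price − variable cost = £396.00 − £311.89 = £84.11. Break-even units = £4,065,700 ÷ £84.11 = 48,337.89; break-even revenue = 48,337.89 × £396.00 = £19,141,804.78.
Current sales = 56,010 × £396.00 = £22,179,960.00.
Margin of safety = (£22,179,960.00 − £19,141,804.78) ÷ £22,179,960.00 = 13.7%.

13.7%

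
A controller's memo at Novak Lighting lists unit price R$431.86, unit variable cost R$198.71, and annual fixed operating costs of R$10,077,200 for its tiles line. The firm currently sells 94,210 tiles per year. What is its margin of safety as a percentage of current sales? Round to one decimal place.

54.1%

Each unit contributes R$431.86 − R$198.71 = R$233.15. Break-even units = R$10,077,200 ÷ R$233.15 = 43,221.96; break-even revenue = 43,221.96 × R$431.86 = R$18,665,835.69.
Current sales = 94,210 × R$431.86 = R$40,685,530.60.
Margin of safety = (R$40,685,530.60 − R$18,665,835.69) ÷ R$40,685,530.60 = 54.1%.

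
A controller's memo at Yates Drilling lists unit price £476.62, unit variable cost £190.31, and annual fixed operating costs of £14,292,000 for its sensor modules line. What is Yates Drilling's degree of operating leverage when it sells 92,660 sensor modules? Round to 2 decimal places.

Contribution at this volume is 92,660 × £286.31 = £26,529,484.60.
Operating income = contribution − fixed costs = £26,529,484.60 − £14,292,000 = £12,237,484.60.
Degree of operating leverage = £26,529,484.60 / £12,237,484.60 = 2.1679.

2.17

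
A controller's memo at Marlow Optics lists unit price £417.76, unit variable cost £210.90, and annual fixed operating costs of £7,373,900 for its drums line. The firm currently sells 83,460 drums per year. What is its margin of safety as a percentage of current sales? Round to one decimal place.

Contribution margin per unit = £417.76 − £210.90 = £206.86. Break-even units = £7,373,900 ÷ £206.86 = 35,646.81; break-even revenue = 35,646.81 × £417.76 = £14,891,813.13.
Current sales = 83,460 × £417.76 = £34,866,249.60.
Margin of safety = (£34,866,249.60 − £14,891,813.13) ÷ £34,866,249.60 = 57.3%.

57.3%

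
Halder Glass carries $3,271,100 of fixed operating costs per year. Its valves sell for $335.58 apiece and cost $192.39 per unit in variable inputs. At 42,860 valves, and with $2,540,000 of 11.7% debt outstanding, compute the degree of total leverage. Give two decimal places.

2.39

At 42,860 units, contribution = 42,860 × $143.19 = $6,137,123.40.
EBIT = $6,137,123.40 − $3,271,100 = $2,866,023.40. Interest = $297,180.00, so EBIT − I = $2,568,843.40.
DCL = contribution ÷ (EBIT − I) = $6,137,123.40 ÷ $2,568,843.40 = 2.3891.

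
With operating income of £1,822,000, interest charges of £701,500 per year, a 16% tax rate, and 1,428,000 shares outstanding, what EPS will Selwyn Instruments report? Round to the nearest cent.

Pre-tax income = £1,822,000 − £701,500.00 = £1,120,500.00.
Net income = £1,120,500.00 × (1 − 0.16) = £941,220.00.
Per share: £941,220.00 / 1,428,000 shares = £0.66.

£0.66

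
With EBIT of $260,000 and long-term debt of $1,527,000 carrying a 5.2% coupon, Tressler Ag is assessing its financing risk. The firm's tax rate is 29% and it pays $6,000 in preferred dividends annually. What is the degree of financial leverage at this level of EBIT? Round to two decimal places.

Interest = $79,404.00.
Pre-tax preferred-dividend burden = $6,000 ÷ (1 − 0.29) = $8,450.70.
DFL = EBIT ÷ [EBIT − I − D_p/(1−t)] = $260,000 ÷ [$260,000 − $79,404.00 − $8,450.70] = $260,000 ÷ $172,145.30 = 1.5104.

1.51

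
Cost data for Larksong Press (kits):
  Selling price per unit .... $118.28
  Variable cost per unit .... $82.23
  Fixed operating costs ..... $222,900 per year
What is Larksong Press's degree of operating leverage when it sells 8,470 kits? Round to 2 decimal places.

3.70

Contribution at this volume is 8,470 × $36.05 = $305,343.50.
Subtracting fixed costs: EBIT = $305,343.50 − $222,900 = $82,443.50.
Degree of operating leverage = $305,343.50 / $82,443.50 = 3.7037.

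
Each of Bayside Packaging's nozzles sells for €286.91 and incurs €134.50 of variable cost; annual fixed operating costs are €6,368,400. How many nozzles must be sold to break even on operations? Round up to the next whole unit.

Unit CM = price − variable cost = €286.91 − €134.50 = €152.41.
Break-even volume = fixed costs ÷ CM per unit = €6,368,400 ÷ €152.41 = 41,784.66, so 41,785 nozzles.

41,785 nozzles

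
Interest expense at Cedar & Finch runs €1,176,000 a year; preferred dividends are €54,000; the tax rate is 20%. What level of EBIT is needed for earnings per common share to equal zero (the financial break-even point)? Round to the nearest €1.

Grossing the preferred dividend up to pre-tax terms: €54,000 / (1 − 0.20) = €67,500.00.
Financial break-even EBIT = interest + D_p ÷ (1 − t) = €1,176,000 + €67,500.00 = €1,243,500.00.

€1,243,500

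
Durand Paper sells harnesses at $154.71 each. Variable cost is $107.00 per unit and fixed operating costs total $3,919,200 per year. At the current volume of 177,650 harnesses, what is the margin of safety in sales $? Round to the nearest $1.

Unit CM = price − variable cost = $154.71 − $107.00 = $47.71. Break-even units = $3,919,200 ÷ $47.71 = 82,146.30; break-even revenue = 82,146.30 × $154.71 = $12,708,854.16.
Actual sales revenue = 177,650 × $154.71 = $27,484,231.50.
Margin of safety = $27,484,231.50 − $12,708,854.16 = $14,775,377.

$14,775,377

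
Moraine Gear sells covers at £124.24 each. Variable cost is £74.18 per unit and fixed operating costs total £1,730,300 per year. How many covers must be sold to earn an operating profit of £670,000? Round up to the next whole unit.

47,949 covers

Each unit contributes £124.24 − £74.18 = £50.06.
Required volume = (fixed costs + target profit) ÷ CM = (£1,730,300 + £670,000) ÷ £50.06 = 47,948.46, so 47,949 covers.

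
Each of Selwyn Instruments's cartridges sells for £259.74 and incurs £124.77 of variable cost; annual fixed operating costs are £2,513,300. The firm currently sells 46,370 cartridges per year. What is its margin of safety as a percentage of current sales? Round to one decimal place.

Contribution margin per unit = £259.74 − £124.77 = £134.97. Break-even units = £2,513,300 ÷ £134.97 = 18,621.18; break-even revenue = 18,621.18 × £259.74 = £4,836,664.01.
Current sales = 46,370 × £259.74 = £12,044,143.80.
Margin of safety = (£12,044,143.80 − £4,836,664.01) ÷ £12,044,143.80 = 59.8%.

59.8%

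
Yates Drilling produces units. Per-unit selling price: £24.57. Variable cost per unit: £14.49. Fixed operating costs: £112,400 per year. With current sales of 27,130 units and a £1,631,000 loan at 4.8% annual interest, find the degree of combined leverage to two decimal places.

3.30

At 27,130 units, contribution = 27,130 × £10.08 = £273,470.40.
EBIT = £273,470.40 − £112,400 = £161,070.40. Interest = £78,288.00.
DOL = £273,470.40 ÷ £161,070.40 = 1.6978; DFL = £161,070.40 ÷ £82,782.40 = 1.9457.
Combined leverage = 1.6978 × 1.9457 = 3.3034.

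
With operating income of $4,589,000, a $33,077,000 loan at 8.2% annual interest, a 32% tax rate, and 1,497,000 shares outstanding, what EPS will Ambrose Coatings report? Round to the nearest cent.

$0.85

Pre-tax income = $4,589,000 − $2,712,314.00 = $1,876,686.00.
Net income = $1,876,686.00 × (1 − 0.32) = $1,276,146.48.
EPS = $1,276,146.48 ÷ 1,497,000 = $0.85.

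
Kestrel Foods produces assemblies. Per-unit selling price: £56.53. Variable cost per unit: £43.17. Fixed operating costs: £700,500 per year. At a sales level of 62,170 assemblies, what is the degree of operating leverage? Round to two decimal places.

6.38

Total contribution margin = 62,170 × £13.36 = £830,591.20.
EBIT = £830,591.20 − £700,500 = £130,091.20.
Degree of operating leverage = £830,591.20 / £130,091.20 = 6.3847.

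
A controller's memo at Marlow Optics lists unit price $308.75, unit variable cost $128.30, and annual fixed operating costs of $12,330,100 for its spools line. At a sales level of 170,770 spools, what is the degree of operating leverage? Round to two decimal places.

1.67

At 170,770 units, contribution = 170,770 × $180.45 = $30,815,446.50.
Operating income = contribution − fixed costs = $30,815,446.50 − $12,330,100 = $18,485,346.50.
So DOL = total CM / EBIT = $30,815,446.50 / $18,485,346.50 = 1.6670.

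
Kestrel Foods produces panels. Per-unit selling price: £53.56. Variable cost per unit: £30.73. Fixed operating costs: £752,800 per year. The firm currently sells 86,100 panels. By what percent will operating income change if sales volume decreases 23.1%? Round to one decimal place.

-37.4%

Total contribution margin = 86,100 × £22.83 = £1,965,663.00.
Subtracting fixed costs: EBIT = £1,965,663.00 − £752,800 = £1,212,863.00.
Degree of operating leverage = £1,965,663.00 / £1,212,863.00 = 1.6207.
%ΔEBIT = DOL × %ΔSales = 1.6207 × -23.1% = -37.4%.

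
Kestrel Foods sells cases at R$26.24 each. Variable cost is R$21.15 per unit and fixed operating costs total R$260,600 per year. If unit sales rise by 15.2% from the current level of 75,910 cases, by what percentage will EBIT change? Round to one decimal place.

+46.7%

At 75,910 units, contribution = 75,910 × R$5.09 = R$386,381.90.
Operating income = contribution − fixed costs = R$386,381.90 − R$260,600 = R$125,781.90.
Degree of operating leverage = R$386,381.90 / R$125,781.90 = 3.0718.
Operating income changes by 3.0718 × +15.2% = +46.7%.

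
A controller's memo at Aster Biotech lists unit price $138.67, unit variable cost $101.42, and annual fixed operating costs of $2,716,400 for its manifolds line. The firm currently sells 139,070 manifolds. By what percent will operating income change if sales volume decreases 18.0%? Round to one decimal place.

Contribution at this volume is 139,070 × $37.25 = $5,180,357.50.
Subtracting fixed costs: EBIT = $5,180,357.50 − $2,716,400 = $2,463,957.50.
DOL = contribution ÷ EBIT = $5,180,357.50 ÷ $2,463,957.50 = 2.1025.
%ΔEBIT = DOL × %ΔSales = 2.1025 × -18.0% = -37.8%.

-37.8%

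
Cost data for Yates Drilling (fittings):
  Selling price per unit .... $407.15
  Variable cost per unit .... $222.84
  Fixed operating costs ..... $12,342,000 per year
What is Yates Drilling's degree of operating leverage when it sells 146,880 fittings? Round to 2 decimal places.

Total contribution margin = 146,880 × $184.31 = $27,071,452.80.
EBIT = $27,071,452.80 − $12,342,000 = $14,729,452.80.
So DOL = total CM / EBIT = $27,071,452.80 / $14,729,452.80 = 1.8379.

1.84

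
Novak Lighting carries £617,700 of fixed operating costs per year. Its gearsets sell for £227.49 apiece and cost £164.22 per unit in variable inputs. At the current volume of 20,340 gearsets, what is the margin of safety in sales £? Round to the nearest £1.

£2,406,180

Unit CM = price − variable cost = £227.49 − £164.22 = £63.27. Break-even units = £617,700 ÷ £63.27 = 9,762.92; break-even revenue = 9,762.92 × £227.49 = £2,220,966.86.
Current sales = 20,340 × £227.49 = £4,627,146.60.
Margin of safety = £4,627,146.60 − £2,220,966.86 = £2,406,180.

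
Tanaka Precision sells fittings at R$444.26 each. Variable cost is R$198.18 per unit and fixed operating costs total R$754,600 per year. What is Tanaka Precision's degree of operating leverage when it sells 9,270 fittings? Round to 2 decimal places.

At 9,270 units, contribution = 9,270 × R$246.08 = R$2,281,161.60.
EBIT = R$2,281,161.60 − R$754,600 = R$1,526,561.60.
Degree of operating leverage = R$2,281,161.60 / R$1,526,561.60 = 1.4943.

1.49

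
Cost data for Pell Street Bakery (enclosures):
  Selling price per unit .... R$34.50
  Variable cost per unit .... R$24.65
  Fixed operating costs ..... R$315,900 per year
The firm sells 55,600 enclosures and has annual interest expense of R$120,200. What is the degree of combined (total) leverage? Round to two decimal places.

4.91

At 55,600 units, contribution = 55,600 × R$9.85 = R$547,660.00.
Operating income = contribution − fixed costs = R$547,660.00 − R$315,900 = R$231,760.00. Interest = R$120,200.00.
DOL = R$547,660.00 ÷ R$231,760.00 = 2.3630; DFL = R$231,760.00 ÷ R$111,560.00 = 2.0774.
Combined leverage = 2.3630 × 2.0774 = 4.9089.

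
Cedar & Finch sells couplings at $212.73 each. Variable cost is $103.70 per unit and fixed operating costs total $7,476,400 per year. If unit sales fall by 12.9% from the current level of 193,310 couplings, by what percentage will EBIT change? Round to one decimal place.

At 193,310 units, contribution = 193,310 × $109.03 = $21,076,589.30.
Operating income = contribution − fixed costs = $21,076,589.30 − $7,476,400 = $13,600,189.30.
DOL = contribution ÷ EBIT = $21,076,589.30 ÷ $13,600,189.30 = 1.5497.
%ΔEBIT = DOL × %ΔSales = 1.5497 × -12.9% = -20.0%.

-20.0%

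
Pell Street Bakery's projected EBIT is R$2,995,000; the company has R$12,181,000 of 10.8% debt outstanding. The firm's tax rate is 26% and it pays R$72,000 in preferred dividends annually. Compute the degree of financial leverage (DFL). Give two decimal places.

1.89

Annual interest charges come to R$1,315,548.00.
Preferred dividends grossed up pre-tax: R$72,000 / (1 − 0.26) = R$97,297.30.
DFL = EBIT ÷ [EBIT − I − D_p/(1−t)] = R$2,995,000 ÷ [R$2,995,000 − R$1,315,548.00 − R$97,297.30] = R$2,995,000 ÷ R$1,582,154.70 = 1.8930.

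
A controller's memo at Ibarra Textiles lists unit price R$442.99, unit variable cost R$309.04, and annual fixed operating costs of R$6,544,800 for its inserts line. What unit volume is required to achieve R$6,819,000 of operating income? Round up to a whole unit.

Each unit contributes R$442.99 − R$309.04 = R$133.95.
Units = (FC + target) / CM = (R$6,544,800 + R$6,819,000) / R$133.95 = 99,767.08, so 99,768 inserts.

99,768 inserts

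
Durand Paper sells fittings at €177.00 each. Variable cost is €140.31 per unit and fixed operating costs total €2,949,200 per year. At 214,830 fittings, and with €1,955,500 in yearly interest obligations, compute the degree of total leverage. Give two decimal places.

2.65

Total contribution margin = 214,830 × €36.69 = €7,882,112.70.
EBIT = €7,882,112.70 − €2,949,200 = €4,932,912.70. Interest = €1,955,500.00.
DOL = €7,882,112.70 ÷ €4,932,912.70 = 1.5979; DFL = €4,932,912.70 ÷ €2,977,412.70 = 1.6568.
DCL = DOL × DFL = 1.5979 × 1.6568 = 2.6474.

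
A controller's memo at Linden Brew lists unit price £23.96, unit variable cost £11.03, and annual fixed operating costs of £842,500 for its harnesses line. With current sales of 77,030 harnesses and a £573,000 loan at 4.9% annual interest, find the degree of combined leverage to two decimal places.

7.94

Contribution at this volume is 77,030 × £12.93 = £995,997.90.
Subtracting fixed costs: EBIT = £995,997.90 − £842,500 = £153,497.90. Interest = £28,077.00, so EBIT − I = £125,420.90.
DCL = contribution ÷ (EBIT − I) = £995,997.90 ÷ £125,420.90 = 7.9412.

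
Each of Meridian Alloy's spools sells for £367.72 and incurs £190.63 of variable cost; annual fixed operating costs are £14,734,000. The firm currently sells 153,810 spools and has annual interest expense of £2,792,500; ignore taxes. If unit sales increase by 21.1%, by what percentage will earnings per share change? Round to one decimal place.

Total contribution margin = 153,810 × £177.09 = £27,238,212.90.
Subtracting fixed costs: EBIT = £27,238,212.90 − £14,734,000 = £12,504,212.90.
Interest = £2,792,500.00, so EBIT − I = £9,711,712.90.
Degree of combined leverage = contribution ÷ (EBIT − I) = £27,238,212.90 ÷ £9,711,712.90 = 2.8047.
%ΔEPS = DCL × %ΔSales = 2.8047 × +21.1% = +59.2%.

+59.2%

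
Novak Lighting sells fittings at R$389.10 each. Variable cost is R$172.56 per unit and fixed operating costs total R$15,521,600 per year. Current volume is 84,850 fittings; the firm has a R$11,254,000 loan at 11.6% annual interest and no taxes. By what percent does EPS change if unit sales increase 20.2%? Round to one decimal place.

Contribution at this volume is 84,850 × R$216.54 = R$18,373,419.00.
EBIT = R$18,373,419.00 − R$15,521,600 = R$2,851,819.00.
After interest of R$1,305,464.00, pre-tax earnings = R$1,546,355.00.
Degree of combined leverage = contribution ÷ (EBIT − I) = R$18,373,419.00 ÷ R$1,546,355.00 = 11.8818.
EPS therefore changes by 11.8818 × (+20.2%) = +240.0%.

+240.0%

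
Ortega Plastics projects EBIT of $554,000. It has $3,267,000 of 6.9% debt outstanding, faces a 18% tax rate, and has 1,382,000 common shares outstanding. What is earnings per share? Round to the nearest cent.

Pre-tax income = $554,000 − $225,423.00 = $328,577.00.
Net income = $328,577.00 × (1 − 0.18) = $269,433.14.
Per share: $269,433.14 / 1,382,000 shares = $0.19.

$0.19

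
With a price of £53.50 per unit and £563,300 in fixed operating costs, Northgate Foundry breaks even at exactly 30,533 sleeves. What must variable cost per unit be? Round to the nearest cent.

£35.05

At break-even, FC = Q × (P − VC), so P − VC = £563,300 ÷ 30,533 = £18.4489.
Hence VC = price − CM = £53.50 − £18.4489 = £35.05.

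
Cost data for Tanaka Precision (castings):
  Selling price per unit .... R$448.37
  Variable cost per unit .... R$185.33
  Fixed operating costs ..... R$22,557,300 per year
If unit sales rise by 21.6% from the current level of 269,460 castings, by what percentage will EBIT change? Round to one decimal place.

+31.7%

Contribution at this volume is 269,460 × R$263.04 = R$70,878,758.40.
EBIT = R$70,878,758.40 − R$22,557,300 = R$48,321,458.40.
DOL = contribution ÷ EBIT = R$70,878,758.40 ÷ R$48,321,458.40 = 1.4668.
So EBIT moves 1.4668 × (+21.6%) = +31.7%.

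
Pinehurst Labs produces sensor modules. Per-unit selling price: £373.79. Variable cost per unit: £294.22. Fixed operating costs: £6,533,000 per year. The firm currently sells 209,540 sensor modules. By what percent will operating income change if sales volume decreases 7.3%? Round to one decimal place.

-12.0%

Contribution at this volume is 209,540 × £79.57 = £16,673,097.80.
EBIT = £16,673,097.80 − £6,533,000 = £10,140,097.80.
DOL = contribution ÷ EBIT = £16,673,097.80 ÷ £10,140,097.80 = 1.6443.
%ΔEBIT = DOL × %ΔSales = 1.6443 × -7.3% = -12.0%.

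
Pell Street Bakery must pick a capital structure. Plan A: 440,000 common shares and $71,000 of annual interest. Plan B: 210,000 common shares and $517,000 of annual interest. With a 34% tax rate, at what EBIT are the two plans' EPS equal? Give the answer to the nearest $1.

Set EPS_A = EPS_B: (EBIT − $71,000)(1 − 0.34) ÷ 440,000 = (EBIT − $517,000)(1 − 0.34) ÷ 210,000.
Cancelling (1 − t) and cross-multiplying: 210,000·(EBIT − 71,000) = 440,000·(EBIT − 517,000).
Solving, EBIT = (517,000·440,000 − 71,000·210,000) / (440,000 − 210,000) = 212,570,000,000 / 230,000 = 924,217.39.

$924,217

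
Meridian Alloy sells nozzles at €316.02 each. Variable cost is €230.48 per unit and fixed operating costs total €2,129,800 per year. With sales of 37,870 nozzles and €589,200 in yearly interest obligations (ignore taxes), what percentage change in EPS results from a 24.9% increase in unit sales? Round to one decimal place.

+155.0%

At 37,870 units, contribution = 37,870 × €85.54 = €3,239,399.80.
Subtracting fixed costs: EBIT = €3,239,399.80 − €2,129,800 = €1,109,599.80.
After interest of €589,200.00, pre-tax earnings = €520,399.80.
DCL = total CM / (EBIT − I) = €3,239,399.80 / €520,399.80 = 6.2248.
%ΔEPS = DCL × %ΔSales = 6.2248 × +24.9% = +155.0%.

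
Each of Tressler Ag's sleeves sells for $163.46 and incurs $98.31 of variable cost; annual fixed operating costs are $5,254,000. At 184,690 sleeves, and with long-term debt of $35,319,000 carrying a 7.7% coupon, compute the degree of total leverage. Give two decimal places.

At 184,690 units, contribution = 184,690 × $65.15 = $12,032,553.50.
Subtracting fixed costs: EBIT = $12,032,553.50 − $5,254,000 = $6,778,553.50. Interest = $2,719,563.00, so EBIT − I = $4,058,990.50.
Degree of total leverage = total CM / (EBIT − interest) = $12,032,553.50 / $4,058,990.50 = 2.9644.

2.96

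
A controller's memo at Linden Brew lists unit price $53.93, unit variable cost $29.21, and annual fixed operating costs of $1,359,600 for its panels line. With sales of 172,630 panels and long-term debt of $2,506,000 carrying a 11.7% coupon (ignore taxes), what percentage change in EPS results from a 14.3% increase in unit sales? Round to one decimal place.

At 172,630 units, contribution = 172,630 × $24.72 = $4,267,413.60.
Operating income = contribution − fixed costs = $4,267,413.60 − $1,359,600 = $2,907,813.60.
Interest = $293,202.00, so EBIT − I = $2,614,611.60.
Degree of combined leverage = contribution ÷ (EBIT − I) = $4,267,413.60 ÷ $2,614,611.60 = 1.6321.
EPS therefore changes by 1.6321 × (+14.3%) = +23.3%.

+23.3%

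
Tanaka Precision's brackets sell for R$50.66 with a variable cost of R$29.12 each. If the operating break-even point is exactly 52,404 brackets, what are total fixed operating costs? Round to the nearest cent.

Contribution margin per unit = R$50.66 − R$29.12 = R$21.54.
Fixed costs = break-even units × CM = 52,404 × R$21.54 = R$1,128,782.16.

R$1,128,782.16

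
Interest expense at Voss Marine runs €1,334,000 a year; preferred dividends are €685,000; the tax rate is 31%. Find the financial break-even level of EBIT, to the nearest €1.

€2,326,754

Grossing the preferred dividend up to pre-tax terms: €685,000 / (1 − 0.31) = €992,753.62.
Financial break-even EBIT = interest + D_p ÷ (1 − t) = €1,334,000 + €992,753.62 = €2,326,753.62.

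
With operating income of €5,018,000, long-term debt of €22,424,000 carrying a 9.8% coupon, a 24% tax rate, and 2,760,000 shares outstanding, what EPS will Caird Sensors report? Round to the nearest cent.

Interest = €2,197,552.00, so EBT = €5,018,000 − €2,197,552.00 = €2,820,448.00.
After tax at 24%: net income = €2,820,448.00 × 0.76 = €2,143,540.48.
EPS = €2,143,540.48 ÷ 2,760,000 = €0.78.

€0.78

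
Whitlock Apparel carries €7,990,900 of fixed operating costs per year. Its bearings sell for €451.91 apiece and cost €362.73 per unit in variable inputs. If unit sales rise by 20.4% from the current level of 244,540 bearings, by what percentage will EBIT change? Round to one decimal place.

Total contribution margin = 244,540 × €89.18 = €21,808,077.20.
Subtracting fixed costs: EBIT = €21,808,077.20 − €7,990,900 = €13,817,177.20.
So DOL = total CM / EBIT = €21,808,077.20 / €13,817,177.20 = 1.5783.
So EBIT moves 1.5783 × (+20.4%) = +32.2%.

+32.2%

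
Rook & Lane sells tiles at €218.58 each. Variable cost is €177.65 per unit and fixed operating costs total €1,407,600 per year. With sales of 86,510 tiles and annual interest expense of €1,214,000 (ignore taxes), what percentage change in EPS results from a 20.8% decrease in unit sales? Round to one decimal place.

Total contribution margin = 86,510 × €40.93 = €3,540,854.30.
Operating income = contribution − fixed costs = €3,540,854.30 − €1,407,600 = €2,133,254.30.
After interest of €1,214,000.00, pre-tax earnings = €919,254.30.
Degree of combined leverage = contribution ÷ (EBIT − I) = €3,540,854.30 ÷ €919,254.30 = 3.8519.
EPS therefore changes by 3.8519 × (-20.8%) = -80.1%.

-80.1%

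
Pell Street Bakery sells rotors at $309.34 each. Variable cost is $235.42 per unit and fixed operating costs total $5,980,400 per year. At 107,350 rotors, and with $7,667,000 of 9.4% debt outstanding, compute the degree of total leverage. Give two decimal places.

At 107,350 units, contribution = 107,350 × $73.92 = $7,935,312.00.
Operating income = contribution − fixed costs = $7,935,312.00 − $5,980,400 = $1,954,912.00. Interest = $720,698.00.
DOL = $7,935,312.00 ÷ $1,954,912.00 = 4.0592; DFL = $1,954,912.00 ÷ $1,234,214.00 = 1.5839.
DCL = DOL × DFL = 4.0592 × 1.5839 = 6.4294.

6.43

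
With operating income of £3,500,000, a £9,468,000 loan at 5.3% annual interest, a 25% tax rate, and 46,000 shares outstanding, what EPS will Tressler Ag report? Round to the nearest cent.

£48.88

Interest = £501,804.00, so EBT = £3,500,000 − £501,804.00 = £2,998,196.00.
Net income = £2,998,196.00 × (1 − 0.25) = £2,248,647.00.
Per share: £2,248,647.00 / 46,000 shares = £48.88.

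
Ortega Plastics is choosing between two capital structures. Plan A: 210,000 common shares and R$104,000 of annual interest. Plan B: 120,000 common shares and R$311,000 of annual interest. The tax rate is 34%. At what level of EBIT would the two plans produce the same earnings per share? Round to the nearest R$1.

At indifference, (EBIT − 104,000)(1 − t)/210,000 = (EBIT − 311,000)(1 − t)/120,000.
The (1 − t) factor cancels: (EBIT − 104,000) × 120,000 = (EBIT − 311,000) × 210,000.
EBIT × (210,000 − 120,000) = 311,000 × 210,000 − 104,000 × 120,000 = 52,830,000,000, so EBIT = 52,830,000,000 ÷ 90,000 = 587,000.00.

R$587,000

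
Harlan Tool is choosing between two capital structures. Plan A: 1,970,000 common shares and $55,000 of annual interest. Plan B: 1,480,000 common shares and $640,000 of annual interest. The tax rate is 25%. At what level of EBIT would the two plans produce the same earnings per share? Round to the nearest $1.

Set EPS_A = EPS_B: (EBIT − $55,000)(1 − 0.25) ÷ 1,970,000 = (EBIT − $640,000)(1 − 0.25) ÷ 1,480,000.
The (1 − t) factor cancels: (EBIT − 55,000) × 1,480,000 = (EBIT − 640,000) × 1,970,000.
Solving, EBIT = (640,000·1,970,000 − 55,000·1,480,000) / (1,970,000 − 1,480,000) = 1,179,400,000,000 / 490,000 = 2,406,938.78.

$2,406,939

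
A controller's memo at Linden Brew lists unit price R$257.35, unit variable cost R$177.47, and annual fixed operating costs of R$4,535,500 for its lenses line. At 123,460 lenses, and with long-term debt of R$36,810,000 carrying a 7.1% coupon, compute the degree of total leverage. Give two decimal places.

3.64

Contribution at this volume is 123,460 × R$79.88 = R$9,861,984.80.
EBIT = R$9,861,984.80 − R$4,535,500 = R$5,326,484.80. Interest = R$2,613,510.00, so EBIT − I = R$2,712,974.80.
Degree of total leverage = total CM / (EBIT − interest) = R$9,861,984.80 / R$2,712,974.80 = 3.6351.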